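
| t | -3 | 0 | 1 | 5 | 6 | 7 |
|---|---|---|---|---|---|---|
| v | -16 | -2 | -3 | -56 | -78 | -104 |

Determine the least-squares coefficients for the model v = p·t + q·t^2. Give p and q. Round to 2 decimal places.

Normal-equation sums: Σt·t = 120, Σt·t^2 = 658, Σt^2·t^2 = 4404.
And Σt·v = -1431, Σt^2·v = -9451.
Δ = 120·4404 − 658² = 95516.
p = ((-1431)·4404 − 658·(-9451))/95516 = -41683/47758; q = (120·(-9451) − 658·(-1431))/95516 = -96261/47758.

p = -0.87, q = -2.02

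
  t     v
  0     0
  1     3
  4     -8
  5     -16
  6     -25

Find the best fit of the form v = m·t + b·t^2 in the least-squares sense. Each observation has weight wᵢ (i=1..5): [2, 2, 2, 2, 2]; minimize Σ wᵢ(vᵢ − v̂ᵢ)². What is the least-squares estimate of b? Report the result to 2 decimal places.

From the data, Σwᵢ·t·t = 156, Σwᵢ·t·t^2 = 812, Σwᵢ·t^2·t^2 = 4356.
Moment sums: Σwᵢ·t·v = -518, Σwᵢ·t^2·v = -2850.
det = 156·4356 − 812² = 20192.
m = ((-518)·4356 − 812·(-2850))/20192 = 1806/631; b = (156·(-2850) − 812·(-518))/20192 = -1499/1262.

b = -1.19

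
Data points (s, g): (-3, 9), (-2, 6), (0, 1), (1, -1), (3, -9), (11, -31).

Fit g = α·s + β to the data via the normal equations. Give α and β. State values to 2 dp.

The normal system MᵀM·[α, β]ᵀ = Mᵀg is [[144, 10]; [10, 6]]·[α, β]ᵀ = [-408, -25]ᵀ.
Determinant 144·6 − 10² = 764.
α = ((-408)·6 − 10·(-25))/764 = -1099/382; β = (144·(-25) − 10·(-408))/764 = 120/191.

α = -2.88, β = 0.63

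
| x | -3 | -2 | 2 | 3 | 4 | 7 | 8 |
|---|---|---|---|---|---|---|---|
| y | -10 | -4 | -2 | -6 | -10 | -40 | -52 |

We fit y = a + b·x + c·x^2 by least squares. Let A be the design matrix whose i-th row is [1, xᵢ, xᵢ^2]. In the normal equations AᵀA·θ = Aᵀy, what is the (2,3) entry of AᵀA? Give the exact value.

Row 2 ↔ basis x, column 3 ↔ basis x^2, so (AᵀA)_{2,3} = Σᵢ (x)·(x^2) = (-3)·(9) + (-2)·(4) + (2)·(4) + (3)·(9) + (4)·(16) + (7)·(49) + (8)·(64) = 919.

919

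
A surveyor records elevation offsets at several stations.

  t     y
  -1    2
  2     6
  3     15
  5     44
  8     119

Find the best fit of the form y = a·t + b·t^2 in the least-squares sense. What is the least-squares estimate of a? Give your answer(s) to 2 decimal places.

a = -0.94

Forming MᵀM = [[103, 671]; [671, 4819]] and Mᵀy = [1227, 8877]ᵀ gives MᵀM·[a, b]ᵀ = Mᵀy.
Δ = 103·4819 − 671² = 46116.
a = (1227·4819 − 671·8877)/46116 = -17/18; b = (103·8877 − 671·1227)/46116 = 2167/1098.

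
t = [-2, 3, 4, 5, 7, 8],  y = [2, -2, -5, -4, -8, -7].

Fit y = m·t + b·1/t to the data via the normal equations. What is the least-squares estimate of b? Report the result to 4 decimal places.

b = 0.3022

The normal equations are: 167·m + 6·b = -162;  6·m + (352549/705600)·b = -4817/840.
Determinant 167·(352549/705600) − 6² = 33474083/705600.
m = ((-162)·(352549/705600) − 6·(-4817/840))/(33474083/705600) = -32835258/33474083; b = (167·(-4817/840) − 6·(-162))/(33474083/705600) = 10114440/33474083.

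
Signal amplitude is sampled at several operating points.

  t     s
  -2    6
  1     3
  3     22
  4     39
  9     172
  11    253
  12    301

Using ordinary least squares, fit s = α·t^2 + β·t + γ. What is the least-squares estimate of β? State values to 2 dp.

Compute the Gram sums: Σt^2·t^2 = 42292, Σt^2·t = 3872, Σt^2 = 376, Σt·t = 376, Σt = 38, Σ1 = 7.
Moment sums: Σt^2·s = 88738, Σt·s = 8156, Σs = 796.
So XᵀX·[α, β, γ]ᵀ = Xᵀs: [[42292, 3872, 376]; [3872, 376, 38]; [376, 38, 7]]·[α, β, γ]ᵀ = [88738, 8156, 796]ᵀ.
Solving the 3×3 system (Gaussian elimination) gives α = 25363/12894, β = 26609/19341, γ = 11366/19341.

β = 1.38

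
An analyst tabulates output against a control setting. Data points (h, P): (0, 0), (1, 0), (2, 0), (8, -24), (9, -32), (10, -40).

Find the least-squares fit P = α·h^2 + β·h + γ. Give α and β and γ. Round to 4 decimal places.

With design matrix M, MᵀM = [[20674, 2250, 250]; [2250, 250, 30]; [250, 30, 6]] and MᵀP = [-8128, -880, -96]ᵀ.
Solving the 3×3 system (Gaussian elimination) gives α = -96/193, β = 188/193, γ = -28/193.

α = -0.4974, β = 0.9741, γ = -0.1451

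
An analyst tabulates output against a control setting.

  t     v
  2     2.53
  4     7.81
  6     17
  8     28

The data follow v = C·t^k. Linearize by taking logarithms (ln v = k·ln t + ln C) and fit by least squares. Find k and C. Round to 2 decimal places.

k = 1.74, C = 0.74

Taking logs, ln v = k·ln t + ln C, so regress ln v on ln t.
Σln t = 5.9506, Σ(ln t)² = 9.9367, Σln v = 9.1490, Σln t·ln v = 15.4984.
Equations: 9.9367·k + 5.9506·ln C = 15.4984;  5.9506·k + 4·ln C = 9.1490.
Slope k = (n·Σln t·ln v − Σln t·Σln v)/(n·Σ(ln t)² − (Σln t)²) = (4·15.4984 − 5.9506·9.1490)/4.3368 = 1.74107; ln C = (Σln v − k·Σln t)/n = -0.30286, so C = exp(-0.30286) = 0.73870.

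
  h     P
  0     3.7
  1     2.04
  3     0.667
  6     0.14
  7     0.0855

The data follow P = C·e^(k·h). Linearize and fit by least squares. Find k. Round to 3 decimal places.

Linearized form: ln P = k·h + ln C. From the 5 transformed points,
Over the data: Σh = 17.0000, Σ(h)² = 95.0000, Σln P = -2.8090, Σh·ln P = -29.5133.
Normal system: [[95.0000, 17.0000]; [17.0000, 5]]·[k, ln C]ᵀ = [-29.5133, -2.8090]ᵀ.
Solving (det = 186.0000): k = -0.53663, ln C = 1.26273.

k = -0.537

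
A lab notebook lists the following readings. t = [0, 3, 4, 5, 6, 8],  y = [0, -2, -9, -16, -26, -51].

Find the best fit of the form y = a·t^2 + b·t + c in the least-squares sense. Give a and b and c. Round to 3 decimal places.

a = -1.069, b = 2.117, c = 0.225

The normal system AᵀA·[a, b, c]ᵀ = Aᵀy is [[6354, 944, 150]; [944, 150, 26]; [150, 26, 6]]·[a, b, c]ᵀ = [-4762, -686, -104]ᵀ.
Row-reducing yields a = -247/231, b = 163/77, c = 52/231.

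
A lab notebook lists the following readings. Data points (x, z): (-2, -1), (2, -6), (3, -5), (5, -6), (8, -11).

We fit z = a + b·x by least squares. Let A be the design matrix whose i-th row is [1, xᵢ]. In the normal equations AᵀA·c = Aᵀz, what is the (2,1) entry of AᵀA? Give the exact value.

Row 2 ↔ basis x, column 1 ↔ basis 1, so (AᵀA)_{2,1} = Σᵢ x = (-2)·(1) + (2)·(1) + (3)·(1) + (5)·(1) + (8)·(1) = 16.

16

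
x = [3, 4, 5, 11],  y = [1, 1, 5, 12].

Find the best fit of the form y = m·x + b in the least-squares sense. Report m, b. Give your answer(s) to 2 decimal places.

m = 1.41, b = -3.37

Compute the Gram sums: Σx·x = 171, Σx = 23, Σ1 = 4.
Right-hand side: Σx·y = 164, Σy = 19.
Normal equations: [[171, 23]; [23, 4]]·[m, b]ᵀ = [164, 19]ᵀ.
Eliminating b: 4·(row 1) − 23·(row 2) gives 155·m = 4·164 − 23·19 = 219, so m = 219/155.
Then b = (19 − 23·(219/155))/4 = -523/155.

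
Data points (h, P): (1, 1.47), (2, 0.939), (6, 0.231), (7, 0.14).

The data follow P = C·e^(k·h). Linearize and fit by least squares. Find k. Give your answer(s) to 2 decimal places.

k = -0.38

Linearized form: ln P = k·h + ln C. From the 4 transformed points,
Σh = 16.0000, Σ(h)² = 90.0000, Σln P = -3.1091, Σh·ln P = -22.2954.
Equations: 90.0000·k + 16.0000·ln C = -22.2954;  16.0000·k + 4·ln C = -3.1091.
Solving (det = 104.0000): k = -0.37919, ln C = 0.73948.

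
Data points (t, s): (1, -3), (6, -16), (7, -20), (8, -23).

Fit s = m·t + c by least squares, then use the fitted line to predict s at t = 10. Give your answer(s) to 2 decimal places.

ŝ = -28.22

From the data, Σt·t = 150, Σt = 22, Σ1 = 4.
And Σt·s = -423, Σs = -62.
Δ = 150·4 − 22² = 116.
m = ((-423)·4 − 22·(-62))/116 = -82/29; c = (150·(-62) − 22·(-423))/116 = 3/58.
At t = 10: ŝ = (-82/29)·(10) + (3/58)·(1) = -1637/58.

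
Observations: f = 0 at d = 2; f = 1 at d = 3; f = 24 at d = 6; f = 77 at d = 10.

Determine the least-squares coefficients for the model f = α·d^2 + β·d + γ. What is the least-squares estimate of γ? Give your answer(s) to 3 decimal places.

Normal-equation sums: Σd^2·d^2 = 11393, Σd^2·d = 1251, Σd^2 = 149, Σd·d = 149, Σd = 21, Σ1 = 4.
And Σd^2·f = 8573, Σd·f = 917, Σf = 102.
So AᵀA·[α, β, γ]ᵀ = Aᵀf: [[11393, 1251, 149]; [1251, 149, 21]; [149, 21, 4]]·[α, β, γ]ᵀ = [8573, 917, 102]ᵀ.
Solving the 3×3 system (Gaussian elimination) gives α = 1229/1336, β = -8569/6680, γ = -6787/3340.

γ = -2.032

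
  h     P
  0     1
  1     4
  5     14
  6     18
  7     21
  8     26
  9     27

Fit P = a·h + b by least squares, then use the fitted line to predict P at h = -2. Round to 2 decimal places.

Entries of MᵀM: Σh·h = 256, Σh = 36, Σ1 = 7.
For MᵀP: Σh·P = 780, ΣP = 111.
Normal equations: [[256, 36]; [36, 7]]·[a, b]ᵀ = [780, 111]ᵀ.
Δ = 256·7 − 36² = 496.
a = (780·7 − 36·111)/496 = 183/62; b = (256·111 − 36·780)/496 = 21/31.
At h = -2: P̂ = (183/62)·(-2) + (21/31)·(1) = -162/31.

P̂ = -5.23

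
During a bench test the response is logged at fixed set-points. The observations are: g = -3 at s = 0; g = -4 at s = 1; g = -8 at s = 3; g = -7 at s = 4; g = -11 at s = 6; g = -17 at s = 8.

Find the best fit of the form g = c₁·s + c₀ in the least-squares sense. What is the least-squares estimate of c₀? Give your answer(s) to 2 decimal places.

c₀ = -2.29

Setting ∂/∂c₁ … = 0 gives: 126·c₁ + 22·c₀ = -258;  22·c₁ + 6·c₀ = -50.
(Σs·s = 126, Σs = 22, Σ1 = 6, Σs·g = -258, Σg = -50.)
Determinant 126·6 − 22² = 272.
c₁ = ((-258)·6 − 22·(-50))/272 = -28/17; c₀ = (126·(-50) − 22·(-258))/272 = -39/17.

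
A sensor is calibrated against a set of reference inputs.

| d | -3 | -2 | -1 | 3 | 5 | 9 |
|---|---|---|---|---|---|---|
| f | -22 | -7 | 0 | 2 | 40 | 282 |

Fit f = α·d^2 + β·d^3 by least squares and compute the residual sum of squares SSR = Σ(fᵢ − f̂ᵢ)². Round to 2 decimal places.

From the data, Σd^2·d^2 = 7365, Σd^2·d^3 = 62141, Σd^3·d^3 = 548589.
Moment sums: Σd^2·f = 23634, Σd^3·f = 211282.
Normal equations: [[7365, 62141]; [62141, 548589]]·[α, β]ᵀ = [23634, 211282]ᵀ.
Determinant 7365·548589 − 62141² = 178854104.
α = (23634·548589 − 62141·211282)/178854104 = -20490292/22356763; β = (7365·211282 − 62141·23634)/178854104 = 10931442/22356763.
Residuals: -12287224/22356763, 12915363/22356763, 31421734/22356763, -66022780/22356763, 40097570/22356763, -4700400/22356763; SSR = 326255827/22356763.

SSR = 14.59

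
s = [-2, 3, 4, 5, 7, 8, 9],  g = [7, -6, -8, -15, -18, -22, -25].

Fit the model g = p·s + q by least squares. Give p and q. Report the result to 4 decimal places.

Sums needed: Σs·s = 248, Σs = 34, Σ1 = 7.
For Xᵀg: Σs·g = -666, Σg = -87.
Normal equations: [[248, 34]; [34, 7]]·[p, q]ᵀ = [-666, -87]ᵀ.
det = 248·7 − 34² = 580.
p = ((-666)·7 − 34·(-87))/580 = -426/145; q = (248·(-87) − 34·(-666))/580 = 267/145.

p = -2.9379, q = 1.8414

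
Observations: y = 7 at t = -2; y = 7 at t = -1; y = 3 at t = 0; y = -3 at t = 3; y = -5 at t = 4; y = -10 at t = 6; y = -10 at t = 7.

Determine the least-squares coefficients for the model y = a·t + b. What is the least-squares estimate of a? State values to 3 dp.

Setting ∂/∂a … = 0 gives: 115·a + 17·b = -180;  17·a + 7·b = -11.
Eliminating b: 7·(row 1) − 17·(row 2) gives 516·a = 7·(-180) − 17·(-11) = -1073, so a = -1073/516.
Then b = ((-11) − 17·(-1073/516))/7 = 1795/516.

a = -2.079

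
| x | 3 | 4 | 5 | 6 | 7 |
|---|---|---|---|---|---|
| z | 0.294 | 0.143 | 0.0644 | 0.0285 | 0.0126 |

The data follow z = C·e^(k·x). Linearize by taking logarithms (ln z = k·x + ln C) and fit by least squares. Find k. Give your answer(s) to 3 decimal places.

k = -0.791

Let Y = ln z. Fitting Y = k·x + ln C by least squares:
Σx = 25.0000, Σ(x)² = 135.0000, Σln z = -13.8436, Σx·ln z = -77.1309.
Normal system: [[135.0000, 25.0000]; [25.0000, 5]]·[k, ln C]ᵀ = [-77.1309, -13.8436]ᵀ.
Slope k = (n·Σx·ln z − Σx·Σln z)/(n·Σ(x)² − (Σx)²) = (5·-77.1309 − 25.0000·-13.8436)/50.0000 = -0.79127; ln C = (Σln z − k·Σx)/n = 1.18763.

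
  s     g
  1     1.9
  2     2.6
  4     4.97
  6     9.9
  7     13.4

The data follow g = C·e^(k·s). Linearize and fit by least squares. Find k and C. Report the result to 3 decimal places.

k = 0.328, C = 1.356

Taking logs, ln g = k·s + ln C, so regress ln g on s.
XᵀX = [[106.0000, 20.0000]; [20.0000, 5]], rhs = [40.8885, 8.0886]ᵀ  (here Σs = 20.0000, Σ(s)² = 106.0000, Σln g = 8.0886, Σs·ln g = 40.8885).
Solving (det = 130.0000): k = 0.32824, ln C = 0.30475, so C = exp(0.30475) = 1.35629.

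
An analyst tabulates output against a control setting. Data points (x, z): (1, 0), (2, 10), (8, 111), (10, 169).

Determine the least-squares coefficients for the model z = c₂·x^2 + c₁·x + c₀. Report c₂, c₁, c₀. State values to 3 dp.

The normal system MᵀM·[c₂, c₁, c₀]ᵀ = Mᵀz is [[14113, 1521, 169]; [1521, 169, 21]; [169, 21, 4]]·[c₂, c₁, c₀]ᵀ = [24044, 2598, 290]ᵀ.
Inverting the 3×3 Gram matrix, [c₂, c₁, c₀]ᵀ = [1487/1068, 5851/1780, -4783/1335]ᵀ.

c₂ = 1.392, c₁ = 3.287, c₀ = -3.583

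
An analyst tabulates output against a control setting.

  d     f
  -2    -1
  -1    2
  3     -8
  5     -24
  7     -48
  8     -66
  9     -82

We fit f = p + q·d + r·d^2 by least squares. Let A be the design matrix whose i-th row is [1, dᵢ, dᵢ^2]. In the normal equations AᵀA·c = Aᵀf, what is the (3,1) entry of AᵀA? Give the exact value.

233

Row 3 ↔ basis d^2, column 1 ↔ basis 1, so (AᵀA)_{3,1} = Σᵢ d^2 = (4)·(1) + (1)·(1) + (9)·(1) + (25)·(1) + (49)·(1) + (64)·(1) + (81)·(1) = 233.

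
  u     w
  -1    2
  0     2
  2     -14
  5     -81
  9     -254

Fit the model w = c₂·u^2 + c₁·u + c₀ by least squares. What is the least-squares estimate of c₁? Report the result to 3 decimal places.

Forming AᵀA = [[7203, 861, 111]; [861, 111, 15]; [111, 15, 5]] and Aᵀw = [-22653, -2721, -345]ᵀ gives AᵀA·[c₂, c₁, c₀]ᵀ = Aᵀw.
Row-reducing yields c₂ = -1255/429, c₁ = -919/429, c₀ = 339/143.

c₁ = -2.142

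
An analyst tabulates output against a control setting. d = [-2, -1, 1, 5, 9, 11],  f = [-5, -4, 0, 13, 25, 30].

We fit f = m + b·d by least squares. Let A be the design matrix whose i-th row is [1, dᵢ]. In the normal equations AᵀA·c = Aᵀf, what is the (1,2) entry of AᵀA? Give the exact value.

23

Row 1 ↔ basis 1, column 2 ↔ basis d, so (AᵀA)_{1,2} = Σᵢ d = (1)·(-2) + (1)·(-1) + (1)·(1) + (1)·(5) + (1)·(9) + (1)·(11) = 23.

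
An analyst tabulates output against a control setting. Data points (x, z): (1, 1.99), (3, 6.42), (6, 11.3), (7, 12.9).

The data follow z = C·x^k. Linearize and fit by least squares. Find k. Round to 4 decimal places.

k = 0.9590

With ln zᵢ as the transformed response and ln xᵢ as the regressor:
Σln x = 4.8363, Σ(ln x)² = 8.2039, Σln z = 7.5296, Σln x·ln z = 11.3636.
Equations: 8.2039·k + 4.8363·ln C = 11.3636;  4.8363·k + 4·ln C = 7.5296.
Δ = 8.2039·4 − (4.8363)² = 9.4260; k = (11.3636·4 − 4.8363·7.5296)/9.4260 = 0.95895, ln C = (8.2039·7.5296 − 4.8363·11.3636)/9.4260 = 0.72296.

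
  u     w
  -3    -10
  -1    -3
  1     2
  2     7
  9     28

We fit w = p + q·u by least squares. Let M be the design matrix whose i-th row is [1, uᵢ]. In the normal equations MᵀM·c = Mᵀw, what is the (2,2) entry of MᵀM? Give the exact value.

96

Row 2 ↔ basis u, column 2 ↔ basis u, so (MᵀM)_{2,2} = Σᵢ (u)·(u) = (-3)·(-3) + (-1)·(-1) + (1)·(1) + (2)·(2) + (9)·(9) = 96.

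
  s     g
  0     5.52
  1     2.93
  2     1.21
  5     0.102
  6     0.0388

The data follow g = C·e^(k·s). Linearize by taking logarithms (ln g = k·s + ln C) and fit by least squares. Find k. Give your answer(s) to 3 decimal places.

Let Y = ln g. Fitting Y = k·s + ln C by least squares:
AᵀA = [[66.0000, 14.0000]; [14.0000, 5]], rhs = [-29.4537, -2.5581]ᵀ  (here Σs = 14.0000, Σ(s)² = 66.0000, Σln g = -2.5581, Σs·ln g = -29.4537).
Solving (det = 134.0000): k = -0.83175, ln C = 1.81728.

k = -0.832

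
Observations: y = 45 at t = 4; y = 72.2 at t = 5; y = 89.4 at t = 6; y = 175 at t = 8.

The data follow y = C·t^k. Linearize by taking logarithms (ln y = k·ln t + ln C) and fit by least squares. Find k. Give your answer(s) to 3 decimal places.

k = 1.913

With ln yᵢ as the transformed response and ln tᵢ as the regressor:
Σln t = 6.8669, Σ(ln t)² = 12.0466, Σln y = 17.7440, Σln t·ln y = 30.9551.
Normal system: [[12.0466, 6.8669]; [6.8669, 4]]·[k, ln C]ᵀ = [30.9551, 17.7440]ᵀ.
Solving (det = 1.0316): k = 1.91315, ln C = 1.15164.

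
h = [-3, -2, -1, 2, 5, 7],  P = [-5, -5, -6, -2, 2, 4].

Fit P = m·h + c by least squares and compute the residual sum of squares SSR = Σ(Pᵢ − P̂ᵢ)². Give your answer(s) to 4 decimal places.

SSR = 5.3320

Forming AᵀA = [[92, 8]; [8, 6]] and AᵀP = [65, -12]ᵀ gives AᵀA·[m, c]ᵀ = AᵀP.
Eliminating c: 6·(row 1) − 8·(row 2) gives 488·m = 6·65 − 8·(-12) = 486, so m = 243/244.
Then c = ((-12) − 8·(243/244))/6 = -203/61.
Residuals: 321/244, 39/122, -409/244, -81/122, 85/244, 87/244; SSR = 1301/244.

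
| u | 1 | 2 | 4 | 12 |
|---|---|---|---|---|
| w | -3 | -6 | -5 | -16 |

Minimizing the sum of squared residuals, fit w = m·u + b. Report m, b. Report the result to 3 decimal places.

From the data, Σu·u = 165, Σu = 19, Σ1 = 4.
Right-hand side: Σu·w = -227, Σw = -30.
So AᵀA·[m, b]ᵀ = Aᵀw: [[165, 19]; [19, 4]]·[m, b]ᵀ = [-227, -30]ᵀ.
Eliminating b: 4·(row 1) − 19·(row 2) gives 299·m = 4·(-227) − 19·(-30) = -338, so m = -26/23.
Then b = ((-30) − 19·(-26/23))/4 = -49/23.

m = -1.130, b = -2.130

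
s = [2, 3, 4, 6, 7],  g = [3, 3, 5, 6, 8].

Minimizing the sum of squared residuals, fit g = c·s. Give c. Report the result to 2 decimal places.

Normal-equation sums: Σs·s = 114.
And Σs·g = 127.
MᵀM·[c]ᵀ = Mᵀg becomes [[114]]·[c]ᵀ = [127]ᵀ.
c = 127/114 = 1.11404.

c = 1.11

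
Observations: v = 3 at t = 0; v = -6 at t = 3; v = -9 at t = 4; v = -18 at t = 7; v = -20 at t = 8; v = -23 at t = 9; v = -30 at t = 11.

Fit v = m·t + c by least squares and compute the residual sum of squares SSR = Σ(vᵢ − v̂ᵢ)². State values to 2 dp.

SSR = 1.14

The normal system AᵀA·[m, c]ᵀ = Aᵀv is [[340, 42]; [42, 7]]·[m, c]ᵀ = [-877, -103]ᵀ.
Eliminating c: 7·(row 1) − 42·(row 2) gives 616·m = 7·(-877) − 42·(-103) = -1813, so m = -259/88.
Then c = ((-103) − 42·(-259/88))/7 = 907/308.
Residuals: 17/308, -71/616, -53/308, -211/616, 185/308, 335/616, -351/616; SSR = 705/616.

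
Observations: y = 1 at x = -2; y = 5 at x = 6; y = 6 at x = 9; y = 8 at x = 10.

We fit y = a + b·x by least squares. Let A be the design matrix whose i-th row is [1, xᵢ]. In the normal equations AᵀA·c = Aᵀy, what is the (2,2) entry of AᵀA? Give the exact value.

221

Row 2 ↔ basis x, column 2 ↔ basis x, so (AᵀA)_{2,2} = Σᵢ (x)·(x) = (-2)·(-2) + (6)·(6) + (9)·(9) + (10)·(10) = 221.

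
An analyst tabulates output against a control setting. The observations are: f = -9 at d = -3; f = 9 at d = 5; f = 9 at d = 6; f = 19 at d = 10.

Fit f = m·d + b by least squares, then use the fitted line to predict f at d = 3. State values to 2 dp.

Sums needed: Σd·d = 170, Σd = 18, Σ1 = 4.
Right-hand side: Σd·f = 316, Σf = 28.
So AᵀA·[m, b]ᵀ = Aᵀf: [[170, 18]; [18, 4]]·[m, b]ᵀ = [316, 28]ᵀ.
Eliminating b: 4·(row 1) − 18·(row 2) gives 356·m = 4·316 − 18·28 = 760, so m = 190/89.
Then b = (28 − 18·(190/89))/4 = -232/89.
At d = 3: f̂ = (190/89)·(3) + (-232/89)·(1) = 338/89.

f̂ = 3.80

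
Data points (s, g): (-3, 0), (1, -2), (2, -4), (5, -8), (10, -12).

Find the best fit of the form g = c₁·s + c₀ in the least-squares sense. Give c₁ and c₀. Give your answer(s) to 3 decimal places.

Setting ∂/∂c₁ … = 0 gives: 139·c₁ + 15·c₀ = -170;  15·c₁ + 5·c₀ = -26.
(Σs·s = 139, Σs = 15, Σ1 = 5, Σs·g = -170, Σg = -26.)
det = 139·5 − 15² = 470.
c₁ = ((-170)·5 − 15·(-26))/470 = -46/47; c₀ = (139·(-26) − 15·(-170))/470 = -532/235.

c₁ = -0.979, c₀ = -2.264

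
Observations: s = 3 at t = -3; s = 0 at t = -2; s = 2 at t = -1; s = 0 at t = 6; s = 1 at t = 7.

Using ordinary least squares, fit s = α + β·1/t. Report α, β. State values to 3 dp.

XᵀX·[α, β]ᵀ = Xᵀs reads: 5·α + (-32/21)·β = 6;  (-32/21)·α + (1243/882)·β = -20/7.
Δ = 5·(1243/882) − (-32/21)² = 463/98.
α = (6·(1243/882) − (-32/21)·(-20/7))/(463/98) = 402/463; β = (5·(-20/7) − (-32/21)·6)/(463/98) = -504/463.

α = 0.868, β = -1.089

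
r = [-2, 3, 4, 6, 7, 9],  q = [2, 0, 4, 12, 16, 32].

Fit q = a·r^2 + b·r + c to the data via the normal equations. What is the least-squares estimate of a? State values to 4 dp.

The normal equations are: 10611·a + 1371·b + 195·c = 3880;  1371·a + 195·b + 27·c = 484;  195·a + 27·b + 6·c = 66.
Row-reducing yields a = 839/1680, b = -453/560, c = -167/105.

a = 0.4994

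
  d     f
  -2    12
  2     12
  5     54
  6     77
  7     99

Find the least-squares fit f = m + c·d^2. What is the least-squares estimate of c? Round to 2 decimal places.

The normal equations are: 5·m + 118·c = 254;  118·m + 4354·c = 9069.
det = 5·4354 − 118² = 7846.
m = (254·4354 − 118·9069)/7846 = 17887/3923; c = (5·9069 − 118·254)/7846 = 15373/7846.

c = 1.96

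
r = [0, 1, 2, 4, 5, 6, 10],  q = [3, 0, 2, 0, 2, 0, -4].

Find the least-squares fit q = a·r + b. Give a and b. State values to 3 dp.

a = -0.543, b = 2.600

The normal equations are: 182·a + 28·b = -26;  28·a + 7·b = 3.
(Σr·r = 182, Σr = 28, Σ1 = 7, Σr·q = -26, Σq = 3.)
det = 182·7 − 28² = 490.
a = ((-26)·7 − 28·3)/490 = -19/35; b = (182·3 − 28·(-26))/490 = 13/5.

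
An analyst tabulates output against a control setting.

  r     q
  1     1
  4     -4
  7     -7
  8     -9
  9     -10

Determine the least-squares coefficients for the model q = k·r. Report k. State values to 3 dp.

Compute the Gram sums: Σr·r = 211.
Right-hand side: Σr·q = -226.
k = (-226)/211 = -1.07109.

k = -1.071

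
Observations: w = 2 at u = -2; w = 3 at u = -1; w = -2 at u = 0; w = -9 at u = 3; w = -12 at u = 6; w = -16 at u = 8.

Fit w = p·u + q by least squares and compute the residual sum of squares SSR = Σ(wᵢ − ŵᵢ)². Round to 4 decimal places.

SSR = 11.2131

Compute the Gram sums: Σu·u = 114, Σu = 14, Σ1 = 6.
And Σu·w = -234, Σw = -34.
AᵀA·[p, q]ᵀ = Aᵀw becomes [[114, 14]; [14, 6]]·[p, q]ᵀ = [-234, -34]ᵀ.
Determinant 114·6 − 14² = 488.
p = ((-234)·6 − 14·(-34))/488 = -116/61; q = (114·(-34) − 14·(-234))/488 = -75/61.
Residuals: -35/61, 142/61, -47/61, -126/61, 39/61, 27/61; SSR = 684/61.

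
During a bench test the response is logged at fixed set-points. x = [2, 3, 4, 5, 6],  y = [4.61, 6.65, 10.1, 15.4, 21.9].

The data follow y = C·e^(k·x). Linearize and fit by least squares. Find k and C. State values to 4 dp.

k = 0.3956, C = 2.0725

Taking logs, ln y = k·x + ln C, so regress ln y on x.
Sums: Σx = 20.0000, Σ(x)² = 90.0000, Σln y = 11.5562, Σx·ln y = 50.1812.
Normal system: [[90.0000, 20.0000]; [20.0000, 5]]·[k, ln C]ᵀ = [50.1812, 11.5562]ᵀ.
Δ = 90.0000·5 − (20.0000)² = 50.0000; k = (50.1812·5 − 20.0000·11.5562)/50.0000 = 0.39563, ln C = (90.0000·11.5562 − 20.0000·50.1812)/50.0000 = 0.72874, so C = exp(0.72874) = 2.07247.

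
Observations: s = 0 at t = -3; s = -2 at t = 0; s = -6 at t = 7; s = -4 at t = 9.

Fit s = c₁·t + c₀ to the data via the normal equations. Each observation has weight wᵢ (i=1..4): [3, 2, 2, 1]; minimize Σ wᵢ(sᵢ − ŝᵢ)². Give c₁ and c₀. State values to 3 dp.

c₁ = -0.468, c₀ = -1.680

Normal-equation sums: Σwᵢ·t·t = 206, Σwᵢ·t = 14, Σwᵢ·1 = 8.
Moment sums: Σwᵢ·t·s = -120, Σwᵢ·s = -20.
So AᵀWA·[c₁, c₀]ᵀ = AᵀWs: [[206, 14]; [14, 8]]·[c₁, c₀]ᵀ = [-120, -20]ᵀ.
Eliminating c₀: 8·(row 1) − 14·(row 2) gives 1452·c₁ = 8·(-120) − 14·(-20) = -680, so c₁ = -170/363.
Then c₀ = ((-20) − 14·(-170/363))/8 = -610/363.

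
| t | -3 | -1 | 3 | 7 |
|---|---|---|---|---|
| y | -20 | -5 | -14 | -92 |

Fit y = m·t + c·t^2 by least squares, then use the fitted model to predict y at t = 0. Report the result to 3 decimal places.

The normal system MᵀM·[m, c]ᵀ = Mᵀy is [[68, 342]; [342, 2564]]·[m, c]ᵀ = [-621, -4819]ᵀ.
Δ = 68·2564 − 342² = 57388.
m = ((-621)·2564 − 342·(-4819))/57388 = 27927/28694; c = (68·(-4819) − 342·(-621))/57388 = -57655/28694.
At t = 0: ŷ = (27927/28694)·(0) + (-57655/28694)·(0) = 0.

ŷ = 0.000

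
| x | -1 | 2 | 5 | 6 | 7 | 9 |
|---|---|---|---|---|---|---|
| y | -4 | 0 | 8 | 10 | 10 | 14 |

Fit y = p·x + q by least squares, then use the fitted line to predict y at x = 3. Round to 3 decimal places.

ŷ = 3.204

AᵀA·[p, q]ᵀ = Aᵀy reads: 196·p + 28·q = 300;  28·p + 6·q = 38.
Eliminating q: 6·(row 1) − 28·(row 2) gives 392·p = 6·300 − 28·38 = 736, so p = 92/49.
Then q = (38 − 28·(92/49))/6 = -17/7.
At x = 3: ŷ = (92/49)·(3) + (-17/7)·(1) = 157/49.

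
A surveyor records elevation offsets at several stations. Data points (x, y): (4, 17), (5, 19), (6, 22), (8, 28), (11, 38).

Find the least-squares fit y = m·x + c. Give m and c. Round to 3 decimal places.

With design matrix A, AᵀA = [[262, 34]; [34, 5]] and Aᵀy = [937, 124]ᵀ.
Δ = 262·5 − 34² = 154.
m = (937·5 − 34·124)/154 = 67/22; c = (262·124 − 34·937)/154 = 45/11.

m = 3.045, c = 4.091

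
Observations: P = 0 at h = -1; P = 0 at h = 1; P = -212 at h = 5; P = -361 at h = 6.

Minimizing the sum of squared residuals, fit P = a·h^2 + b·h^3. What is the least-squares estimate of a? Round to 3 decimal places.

Forming AᵀA = [[1923, 10901]; [10901, 62283]] and AᵀP = [-18296, -104476]ᵀ gives AᵀA·[a, b]ᵀ = AᵀP.
Eliminating b: 62283·(row 1) − 10901·(row 2) gives 938408·a = 62283·(-18296) − 10901·(-104476) = -636892, so a = -159223/234602.
Then b = ((-104476) − 10901·(-159223/234602))/62283 = -365663/234602.

a = -0.679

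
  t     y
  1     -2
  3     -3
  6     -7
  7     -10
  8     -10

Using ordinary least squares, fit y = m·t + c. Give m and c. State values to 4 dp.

m = -1.2647, c = -0.0765

Entries of MᵀM: Σt·t = 159, Σt = 25, Σ1 = 5.
And Σt·y = -203, Σy = -32.
det = 159·5 − 25² = 170.
m = ((-203)·5 − 25·(-32))/170 = -43/34; c = (159·(-32) − 25·(-203))/170 = -13/170.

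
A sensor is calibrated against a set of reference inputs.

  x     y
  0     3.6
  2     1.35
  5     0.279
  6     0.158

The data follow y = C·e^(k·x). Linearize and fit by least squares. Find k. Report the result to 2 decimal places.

Linearized form: ln y = k·x + ln C. From the 4 transformed points,
Σx = 13.0000, Σ(x)² = 65.0000, Σln y = -1.5407, Σx·ln y = -16.8535.
Equations: 65.0000·k + 13.0000·ln C = -16.8535;  13.0000·k + 4·ln C = -1.5407.
Solving (det = 91.0000): k = -0.52072, ln C = 1.30716.

k = -0.52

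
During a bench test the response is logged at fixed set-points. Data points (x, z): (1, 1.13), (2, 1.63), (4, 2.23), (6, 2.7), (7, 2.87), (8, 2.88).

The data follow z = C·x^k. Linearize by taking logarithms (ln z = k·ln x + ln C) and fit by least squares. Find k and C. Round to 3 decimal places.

Let Y = ln z. Fitting Y = k·ln x + ln C by least squares:
Σln x = 7.8966, Σ(ln x)² = 13.7233, Σln z = 4.5182, Σln x·ln z = 7.4813.
Equations: 13.7233·k + 7.8966·ln C = 7.4813;  7.8966·k + 6·ln C = 4.5182.
Slope k = (n·Σln x·ln z − Σln x·Σln z)/(n·Σ(ln x)² − (Σln x)²) = (6·7.4813 − 7.8966·4.5182)/19.9843 = 0.46087; ln C = (Σln z − k·Σln x)/n = 0.14647, so C = exp(0.14647) = 1.15774.

k = 0.461, C = 1.158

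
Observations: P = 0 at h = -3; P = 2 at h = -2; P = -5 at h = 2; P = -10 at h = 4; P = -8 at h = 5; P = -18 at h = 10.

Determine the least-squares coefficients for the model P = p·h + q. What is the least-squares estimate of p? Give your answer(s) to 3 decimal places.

p = -1.474

Forming AᵀA = [[158, 16]; [16, 6]] and AᵀP = [-274, -39]ᵀ gives AᵀA·[p, q]ᵀ = AᵀP.
Δ = 158·6 − 16² = 692.
p = ((-274)·6 − 16·(-39))/692 = -255/173; q = (158·(-39) − 16·(-274))/692 = -889/346.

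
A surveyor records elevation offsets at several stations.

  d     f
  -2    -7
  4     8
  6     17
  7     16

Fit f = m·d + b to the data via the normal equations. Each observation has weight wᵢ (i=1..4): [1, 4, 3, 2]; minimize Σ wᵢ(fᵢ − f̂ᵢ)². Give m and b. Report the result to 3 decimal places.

m = 2.808, b = -2.115

Normal-equation sums: Σwᵢ·d·d = 274, Σwᵢ·d = 46, Σwᵢ·1 = 10.
For XᵀWf: Σwᵢ·d·f = 672, Σwᵢ·f = 108.
XᵀWX·[m, b]ᵀ = XᵀWf becomes [[274, 46]; [46, 10]]·[m, b]ᵀ = [672, 108]ᵀ.
Determinant 274·10 − 46² = 624.
m = (672·10 − 46·108)/624 = 73/26; b = (274·108 − 46·672)/624 = -55/26.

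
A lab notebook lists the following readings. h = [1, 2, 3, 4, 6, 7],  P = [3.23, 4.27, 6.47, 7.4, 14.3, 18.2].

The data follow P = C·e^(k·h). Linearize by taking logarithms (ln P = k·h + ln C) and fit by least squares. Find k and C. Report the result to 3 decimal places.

k = 0.289, C = 2.466

Linearized form: ln P = k·h + ln C. From the 6 transformed points,
Over the data: Σh = 23.0000, Σ(h)² = 115.0000, Σln P = 12.0544, Σh·ln P = 53.9547.
Normal system: [[115.0000, 23.0000]; [23.0000, 6]]·[k, ln C]ᵀ = [53.9547, 12.0544]ᵀ.
Slope k = (n·Σh·ln P − Σh·Σln P)/(n·Σ(h)² − (Σh)²) = (6·53.9547 − 23.0000·12.0544)/161.0000 = 0.28867; ln C = (Σln P − k·Σh)/n = 0.90250, so C = exp(0.90250) = 2.46576.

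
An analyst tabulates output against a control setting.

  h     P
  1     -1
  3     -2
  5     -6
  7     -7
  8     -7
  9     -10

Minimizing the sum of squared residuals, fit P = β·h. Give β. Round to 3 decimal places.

β = -1.013

The normal equations are: 229·β = -232.
β = (-232)/229 = -1.0131.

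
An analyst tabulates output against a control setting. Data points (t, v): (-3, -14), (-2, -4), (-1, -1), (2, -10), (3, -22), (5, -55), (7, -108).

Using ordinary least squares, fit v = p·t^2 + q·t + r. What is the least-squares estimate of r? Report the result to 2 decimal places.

r = 0.63

Compute the Gram sums: Σt^2·t^2 = 3221, Σt^2·t = 467, Σt^2 = 101, Σt·t = 101, Σt = 11, Σ1 = 7.
Moment sums: Σt^2·v = -7048, Σt·v = -1066, Σv = -214.
AᵀA·[p, q, r]ᵀ = Aᵀv becomes [[3221, 467, 101]; [467, 101, 11]; [101, 11, 7]]·[p, q, r]ᵀ = [-7048, -1066, -214]ᵀ.
Solving the 3×3 system (Gaussian elimination) gives p = -8881/4384, q = -5509/4384, r = 693/1096.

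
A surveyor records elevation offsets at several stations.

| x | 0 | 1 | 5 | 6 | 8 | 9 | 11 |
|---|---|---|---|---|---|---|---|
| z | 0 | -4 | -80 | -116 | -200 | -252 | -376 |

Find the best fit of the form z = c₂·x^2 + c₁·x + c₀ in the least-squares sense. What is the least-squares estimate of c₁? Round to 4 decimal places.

c₁ = -1.0047

Normal-equation sums: Σx^2·x^2 = 27220, Σx^2·x = 2914, Σx^2 = 328, Σx·x = 328, Σx = 40, Σ1 = 7.
Moment sums: Σx^2·z = -84888, Σx·z = -9104, Σz = -1028.
Row-reducing yields c₂ = -3224/1071, c₁ = -1076/1071, c₀ = -4/63.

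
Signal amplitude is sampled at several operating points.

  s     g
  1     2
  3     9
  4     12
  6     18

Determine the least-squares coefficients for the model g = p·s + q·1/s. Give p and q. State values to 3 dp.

p = 3.048, q = -0.992

From the data, Σs·s = 62, Σs·1/s = 4, Σ1/s·1/s = 173/144.
And Σs·g = 185, Σ1/s·g = 11.
So XᵀX·[p, q]ᵀ = Xᵀg: [[62, 4]; [4, 173/144]]·[p, q]ᵀ = [185, 11]ᵀ.
det = 62·(173/144) − 4² = 4211/72.
p = (185·(173/144) − 4·11)/(4211/72) = 25669/8422; q = (62·11 − 4·185)/(4211/72) = -4176/4211.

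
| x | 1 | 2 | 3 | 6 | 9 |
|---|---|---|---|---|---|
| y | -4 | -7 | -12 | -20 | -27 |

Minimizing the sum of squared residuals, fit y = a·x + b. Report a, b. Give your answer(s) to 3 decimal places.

Setting ∂/∂a … = 0 gives: 131·a + 21·b = -417;  21·a + 5·b = -70.
(Σx·x = 131, Σx = 21, Σ1 = 5, Σx·y = -417, Σy = -70.)
Eliminating b: 5·(row 1) − 21·(row 2) gives 214·a = 5·(-417) − 21·(-70) = -615, so a = -615/214.
Then b = ((-70) − 21·(-615/214))/5 = -413/214.

a = -2.874, b = -1.930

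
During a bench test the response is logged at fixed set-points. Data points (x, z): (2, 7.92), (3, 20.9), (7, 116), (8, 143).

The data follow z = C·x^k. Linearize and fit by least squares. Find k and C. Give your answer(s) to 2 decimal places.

k = 2.08, C = 1.98

Taking logs, ln z = k·ln x + ln C, so regress ln z on ln x.
Over the data: Σln x = 5.8171, Σ(ln x)² = 9.7980, Σln z = 14.8256, Σln x·ln z = 24.3439.
Normal system: [[9.7980, 5.8171]; [5.8171, 4]]·[k, ln C]ᵀ = [24.3439, 14.8256]ᵀ.
Slope k = (n·Σln x·ln z − Σln x·Σln z)/(n·Σ(ln x)² − (Σln x)²) = (4·24.3439 − 5.8171·14.8256)/5.3534 = 2.07972; ln C = (Σln z − k·Σln x)/n = 0.68190, so C = exp(0.68190) = 1.97763.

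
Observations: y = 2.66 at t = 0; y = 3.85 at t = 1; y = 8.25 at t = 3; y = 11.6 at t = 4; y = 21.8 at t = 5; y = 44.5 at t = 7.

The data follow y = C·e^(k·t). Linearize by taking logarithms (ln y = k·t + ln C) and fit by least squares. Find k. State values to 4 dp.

k = 0.4073

Let Y = ln y. Fitting Y = k·t + ln C by least squares:
XᵀX = [[100.0000, 20.0000]; [20.0000, 6]], rhs = [59.4607, 13.7650]ᵀ  (here Σt = 20.0000, Σ(t)² = 100.0000, Σln y = 13.7650, Σt·ln y = 59.4607).
Solving (det = 200.0000): k = 0.40732, ln C = 0.93644.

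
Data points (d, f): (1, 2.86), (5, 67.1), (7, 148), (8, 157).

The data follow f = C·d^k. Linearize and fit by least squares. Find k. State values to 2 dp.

k = 1.97

Let Y = ln f. Fitting Y = k·ln d + ln C by least squares:
Over the data: Σln d = 5.6348, Σ(ln d)² = 10.7009, Σln f = 15.3105, Σln d·ln f = 27.0079.
Normal system: [[10.7009, 5.6348]; [5.6348, 4]]·[k, ln C]ᵀ = [27.0079, 15.3105]ᵀ.
Solving (det = 11.0529): k = 1.96874, ln C = 1.05425.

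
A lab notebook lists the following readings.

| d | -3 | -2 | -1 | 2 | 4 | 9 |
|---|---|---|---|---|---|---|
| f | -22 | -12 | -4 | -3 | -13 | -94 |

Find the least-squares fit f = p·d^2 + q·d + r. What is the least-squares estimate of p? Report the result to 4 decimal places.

p = -1.4312

Entries of XᵀX: Σd^2·d^2 = 6931, Σd^2·d = 765, Σd^2 = 115, Σd·d = 115, Σd = 9, Σ1 = 6.
And Σd^2·f = -8084, Σd·f = -810, Σf = -148.
So XᵀX·[p, q, r]ᵀ = Xᵀf: [[6931, 765, 115]; [765, 115, 9]; [115, 9, 6]]·[p, q, r]ᵀ = [-8084, -810, -148]ᵀ.
Inverting the 3×3 Gram matrix, [p, q, r]ᵀ = [-42511/29704, 963/376, -8005/7426]ᵀ.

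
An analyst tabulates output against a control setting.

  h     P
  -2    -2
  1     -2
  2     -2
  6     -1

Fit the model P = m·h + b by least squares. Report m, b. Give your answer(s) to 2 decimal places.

m = 0.13, b = -1.98

Sums needed: Σh·h = 45, Σh = 7, Σ1 = 4.
And Σh·P = -8, ΣP = -7.
So AᵀA·[m, b]ᵀ = AᵀP: [[45, 7]; [7, 4]]·[m, b]ᵀ = [-8, -7]ᵀ.
Δ = 45·4 − 7² = 131.
m = ((-8)·4 − 7·(-7))/131 = 17/131; b = (45·(-7) − 7·(-8))/131 = -259/131.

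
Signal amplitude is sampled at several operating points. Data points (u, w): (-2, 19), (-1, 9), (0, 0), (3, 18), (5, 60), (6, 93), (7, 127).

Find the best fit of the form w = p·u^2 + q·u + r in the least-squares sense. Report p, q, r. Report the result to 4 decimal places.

p = 3.0751, q = -3.3774, r = 0.7837

From the data, Σu^2·u^2 = 4420, Σu^2·u = 702, Σu^2 = 124, Σu·u = 124, Σu = 18, Σ1 = 7.
And Σu^2·w = 11318, Σu·w = 1754, Σw = 326.
XᵀX·[p, q, r]ᵀ = Xᵀw becomes [[4420, 702, 124]; [702, 124, 18]; [124, 18, 7]]·[p, q, r]ᵀ = [11318, 1754, 326]ᵀ.
Solving the 3×3 system (Gaussian elimination) gives p = 46627/15163, q = -51211/15163, r = 11884/15163.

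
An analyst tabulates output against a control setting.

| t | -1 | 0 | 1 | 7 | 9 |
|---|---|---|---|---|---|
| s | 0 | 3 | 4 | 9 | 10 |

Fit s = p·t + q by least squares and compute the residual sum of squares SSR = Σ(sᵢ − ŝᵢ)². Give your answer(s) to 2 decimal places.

SSR = 3.39

Entries of XᵀX: Σt·t = 132, Σt = 16, Σ1 = 5.
Right-hand side: Σt·s = 157, Σs = 26.
So XᵀX·[p, q]ᵀ = Xᵀs: [[132, 16]; [16, 5]]·[p, q]ᵀ = [157, 26]ᵀ.
Eliminating q: 5·(row 1) − 16·(row 2) gives 404·p = 5·157 − 16·26 = 369, so p = 369/404.
Then q = (26 − 16·(369/404))/5 = 230/101.
Residuals: -551/404, 73/101, 327/404, 133/404, -201/404; SSR = 1371/404.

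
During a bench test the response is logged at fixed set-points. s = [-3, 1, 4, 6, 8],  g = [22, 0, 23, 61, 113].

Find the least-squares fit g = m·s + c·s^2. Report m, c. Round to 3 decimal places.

m = -1.696, c = 1.971

The normal system AᵀA·[m, c]ᵀ = Aᵀg is [[126, 766]; [766, 5730]]·[m, c]ᵀ = [1296, 9994]ᵀ.
Δ = 126·5730 − 766² = 135224.
m = (1296·5730 − 766·9994)/135224 = -57331/33806; c = (126·9994 − 766·1296)/135224 = 66627/33806.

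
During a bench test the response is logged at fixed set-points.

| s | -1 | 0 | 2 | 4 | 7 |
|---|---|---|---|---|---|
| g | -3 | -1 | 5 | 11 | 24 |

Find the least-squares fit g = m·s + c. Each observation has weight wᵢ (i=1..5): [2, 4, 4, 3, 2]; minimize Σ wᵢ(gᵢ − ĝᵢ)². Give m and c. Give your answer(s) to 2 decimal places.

m = 3.34, c = -1.06

Compute the Gram sums: Σwᵢ·s·s = 164, Σwᵢ·s = 32, Σwᵢ·1 = 15.
And Σwᵢ·s·g = 514, Σwᵢ·g = 91.
Eliminating c: 15·(row 1) − 32·(row 2) gives 1436·m = 15·514 − 32·91 = 4798, so m = 2399/718.
Then c = (91 − 32·(2399/718))/15 = -381/359.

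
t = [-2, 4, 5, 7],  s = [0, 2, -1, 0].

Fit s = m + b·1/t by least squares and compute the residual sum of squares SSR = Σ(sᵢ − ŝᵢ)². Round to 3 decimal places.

SSR = 4.543

Compute the Gram sums: Σ1 = 4, Σ1/t = 13/140, Σ1/t·1/t = 7309/19600.
For Mᵀs: Σs = 1, Σ1/t·s = 3/10.
Normal equations: [[4, 13/140]; [13/140, 7309/19600]]·[m, b]ᵀ = [1, 3/10]ᵀ.
det = 4·(7309/19600) − (13/140)² = 29067/19600.
m = (1·(7309/19600) − (13/140)·(3/10))/(29067/19600) = 6763/29067; b = (4·(3/10) − (13/140)·1)/(29067/19600) = 21700/29067.
Residuals: 4087/29067, 45946/29067, -13390/9689, -9863/29067; SSR = 132062/29067.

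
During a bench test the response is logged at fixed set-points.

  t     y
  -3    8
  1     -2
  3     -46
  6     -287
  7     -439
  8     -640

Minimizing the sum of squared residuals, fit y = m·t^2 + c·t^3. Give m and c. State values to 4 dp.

m = -2.0150, c = -0.9959

From the data, Σt^2·t^2 = 7956, Σt^2·t^3 = 57352, Σt^3·t^3 = 427908.
And Σt^2·y = -73147, Σt^3·y = -541709.
So MᵀM·[m, c]ᵀ = Mᵀy: [[7956, 57352]; [57352, 427908]]·[m, c]ᵀ = [-73147, -541709]ᵀ.
det = 7956·427908 − 57352² = 115184144.
m = ((-73147)·427908 − 57352·(-541709))/115184144 = -58022977/28796036; c = (7956·(-541709) − 57352·(-73147))/115184144 = -28677515/28796036.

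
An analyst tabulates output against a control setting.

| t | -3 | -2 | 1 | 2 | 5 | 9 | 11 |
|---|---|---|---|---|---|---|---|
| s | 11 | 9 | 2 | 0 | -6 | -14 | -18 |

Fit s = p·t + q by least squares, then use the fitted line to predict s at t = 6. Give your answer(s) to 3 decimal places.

ŝ = -7.900

Entries of AᵀA: Σt·t = 245, Σt = 23, Σ1 = 7.
Moment sums: Σt·s = -403, Σs = -16.
Normal equations: [[245, 23]; [23, 7]]·[p, q]ᵀ = [-403, -16]ᵀ.
Δ = 245·7 − 23² = 1186.
p = ((-403)·7 − 23·(-16))/1186 = -2453/1186; q = (245·(-16) − 23·(-403))/1186 = 5349/1186.
At t = 6: ŝ = (-2453/1186)·(6) + (5349/1186)·(1) = -9369/1186.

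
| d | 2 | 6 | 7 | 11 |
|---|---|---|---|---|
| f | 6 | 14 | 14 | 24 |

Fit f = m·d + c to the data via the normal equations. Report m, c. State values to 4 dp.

From the data, Σd·d = 210, Σd = 26, Σ1 = 4.
Moment sums: Σd·f = 458, Σf = 58.
Normal equations: [[210, 26]; [26, 4]]·[m, c]ᵀ = [458, 58]ᵀ.
Determinant 210·4 − 26² = 164.
m = (458·4 − 26·58)/164 = 81/41; c = (210·58 − 26·458)/164 = 68/41.

m = 1.9756, c = 1.6585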